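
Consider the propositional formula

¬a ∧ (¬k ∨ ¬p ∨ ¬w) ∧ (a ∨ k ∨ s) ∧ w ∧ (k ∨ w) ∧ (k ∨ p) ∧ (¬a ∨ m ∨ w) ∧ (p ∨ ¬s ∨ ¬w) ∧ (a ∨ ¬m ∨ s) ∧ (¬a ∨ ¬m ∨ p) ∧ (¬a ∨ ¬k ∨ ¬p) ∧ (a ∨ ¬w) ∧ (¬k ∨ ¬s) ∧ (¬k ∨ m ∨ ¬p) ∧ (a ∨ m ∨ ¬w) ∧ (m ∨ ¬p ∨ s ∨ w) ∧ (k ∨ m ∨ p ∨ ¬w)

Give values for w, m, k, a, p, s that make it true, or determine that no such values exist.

Case w = True:
  (¬a) forces a = False.
  Clause (a ∨ ¬w) is falsified — contradiction.
Case w = False:
  Clause (w) is falsified — contradiction.
Both cases fail, so the formula is unsatisfiable.

Unsatisfiable — no assignment works.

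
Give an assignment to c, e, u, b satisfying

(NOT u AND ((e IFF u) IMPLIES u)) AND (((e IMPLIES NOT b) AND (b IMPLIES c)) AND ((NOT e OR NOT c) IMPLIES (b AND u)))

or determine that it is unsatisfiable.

c: True; e: True; u: False; b: False

  NOT u AND ((e IFF u) IMPLIES u) = True
    NOT u = True
    (e IFF u) IMPLIES u = True
      e IFF u = False
  ((e IMPLIES NOT b) AND (b IMPLIES c)) AND ((NOT e OR NOT c) IMPLIES (b AND u)) = True
    (e IMPLIES NOT b) AND (b IMPLIES c) = True
      e IMPLIES NOT b = True
        NOT b = True
      b IMPLIES c = True
    (NOT e OR NOT c) IMPLIES (b AND u) = True
      NOT e OR NOT c = False
        NOT e = False
        NOT c = False
      b AND u = False
Both conjuncts True, so the formula holds.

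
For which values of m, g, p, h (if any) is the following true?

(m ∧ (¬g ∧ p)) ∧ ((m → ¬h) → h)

m = True, g = False, p = True, h = True

  m ∧ (¬g ∧ p) = True
    ¬g ∧ p = True
      ¬g = True
  (m → ¬h) → h = True
    m → ¬h = False
      ¬h = False
Both conjuncts True, so the formula holds.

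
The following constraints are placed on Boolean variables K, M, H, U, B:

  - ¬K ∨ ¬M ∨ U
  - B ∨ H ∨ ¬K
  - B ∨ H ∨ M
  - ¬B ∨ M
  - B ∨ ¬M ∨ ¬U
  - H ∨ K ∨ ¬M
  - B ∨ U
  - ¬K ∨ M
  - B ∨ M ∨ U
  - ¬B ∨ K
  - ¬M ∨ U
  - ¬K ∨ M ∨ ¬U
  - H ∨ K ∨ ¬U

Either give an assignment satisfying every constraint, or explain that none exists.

Set K = True.
  then (¬K ∨ M) forces M = True.
  then (¬M ∨ U) forces U = True.
  then (B ∨ ¬M ∨ ¬U) forces B = True.
Set H = False.
All clauses satisfied.

K: True; M: True; H: False; U: True; B: True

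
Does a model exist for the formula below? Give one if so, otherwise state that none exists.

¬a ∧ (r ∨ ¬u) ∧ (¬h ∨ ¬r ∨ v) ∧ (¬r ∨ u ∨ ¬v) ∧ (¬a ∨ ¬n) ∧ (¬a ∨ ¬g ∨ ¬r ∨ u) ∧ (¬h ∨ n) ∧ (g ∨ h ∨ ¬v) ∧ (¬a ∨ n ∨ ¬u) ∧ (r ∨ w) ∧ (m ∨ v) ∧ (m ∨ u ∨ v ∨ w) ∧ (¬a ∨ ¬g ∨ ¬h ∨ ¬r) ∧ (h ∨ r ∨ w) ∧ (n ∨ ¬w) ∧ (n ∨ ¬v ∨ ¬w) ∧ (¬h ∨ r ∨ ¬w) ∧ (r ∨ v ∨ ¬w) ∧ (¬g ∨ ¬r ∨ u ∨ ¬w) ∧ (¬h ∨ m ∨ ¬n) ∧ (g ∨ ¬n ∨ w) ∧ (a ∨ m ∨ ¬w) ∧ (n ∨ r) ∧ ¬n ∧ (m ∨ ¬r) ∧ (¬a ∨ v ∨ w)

Unit clause (¬a) forces a = False.
Unit clause (¬n) forces n = False.
In (¬h ∨ n) only ¬h is left, so h = False.
In (n ∨ ¬w) only ¬w is left, so w = False.
In (n ∨ r) only r is left, so r = True.
In (m ∨ ¬r) only m is left, so m = True.
Set u = False.
  then (¬r ∨ u ∨ ¬v) forces v = False.
Set g = True.
All clauses satisfied.

u = False, a = False, m = True, n = False, h = False, v = False, g = True, w = False, r = True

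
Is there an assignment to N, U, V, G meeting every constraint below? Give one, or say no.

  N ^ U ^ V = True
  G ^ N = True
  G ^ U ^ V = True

UNSATISFIABLE

Adding constraints 1, 2, 3 mod 2: every variable appears an even number of times on the left, so the left side is 0.
But the right sides sum to 1 (mod 2). 0 ≠ 1 — the system is inconsistent.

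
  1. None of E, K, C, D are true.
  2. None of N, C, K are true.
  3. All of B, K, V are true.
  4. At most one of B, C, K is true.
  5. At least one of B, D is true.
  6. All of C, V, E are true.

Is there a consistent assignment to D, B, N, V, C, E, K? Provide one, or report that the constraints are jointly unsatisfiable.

Case C = True:
  Constraint (1) is violated (C=T) — contradiction.
Case C = False:
  Constraint (6) is violated (C=F) — contradiction.
Both cases fail — unsatisfiable.

The formula is unsatisfiable.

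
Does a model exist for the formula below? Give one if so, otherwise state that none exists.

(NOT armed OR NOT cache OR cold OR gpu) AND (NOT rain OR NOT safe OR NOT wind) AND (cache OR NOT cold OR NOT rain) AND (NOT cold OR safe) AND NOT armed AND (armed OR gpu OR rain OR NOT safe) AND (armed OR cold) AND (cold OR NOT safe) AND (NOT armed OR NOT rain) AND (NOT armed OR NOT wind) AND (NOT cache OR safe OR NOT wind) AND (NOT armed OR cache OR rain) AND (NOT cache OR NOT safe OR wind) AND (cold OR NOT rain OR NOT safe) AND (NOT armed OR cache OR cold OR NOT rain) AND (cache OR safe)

safe = True, armed = False, rain = False, cache = True, wind = True, gpu = True, cold = True

Unit clause (NOT armed) forces armed = False.
In (armed OR cold) only cold is left, so cold = True.
In (NOT cold OR safe) only safe is left, so safe = True.
Try rain = True:
  (NOT rain OR NOT safe OR NOT wind) forces wind = False.
  (cache OR NOT cold OR NOT rain) forces cache = True.
  clause (NOT cache OR NOT safe OR wind) is falsified — backtrack.
So rain = False.
  then (armed OR gpu OR rain OR NOT safe) forces gpu = True.
Set cache = True.
  then (NOT cache OR NOT safe OR wind) forces wind = True.
All clauses satisfied.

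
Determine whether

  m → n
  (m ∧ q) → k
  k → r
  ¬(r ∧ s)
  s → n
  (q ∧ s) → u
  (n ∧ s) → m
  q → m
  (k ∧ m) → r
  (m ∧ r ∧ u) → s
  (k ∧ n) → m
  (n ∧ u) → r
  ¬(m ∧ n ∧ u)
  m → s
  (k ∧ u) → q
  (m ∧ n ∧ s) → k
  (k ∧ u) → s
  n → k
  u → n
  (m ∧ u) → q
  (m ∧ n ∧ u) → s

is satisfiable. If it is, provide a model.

n: False, k: True, r: True, s: False, m: False, u: False, q: False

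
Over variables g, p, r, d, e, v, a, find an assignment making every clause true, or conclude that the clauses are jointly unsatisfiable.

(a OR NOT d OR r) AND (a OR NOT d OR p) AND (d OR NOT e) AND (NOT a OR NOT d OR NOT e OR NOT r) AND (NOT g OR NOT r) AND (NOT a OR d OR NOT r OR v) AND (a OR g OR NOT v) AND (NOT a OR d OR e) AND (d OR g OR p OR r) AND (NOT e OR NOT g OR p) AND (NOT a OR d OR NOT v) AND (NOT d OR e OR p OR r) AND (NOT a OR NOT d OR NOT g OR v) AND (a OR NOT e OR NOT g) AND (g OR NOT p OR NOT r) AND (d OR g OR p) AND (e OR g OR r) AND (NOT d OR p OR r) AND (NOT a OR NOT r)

g=T; p=T; r=F; d=T; e=F; v=T; a=T

Set g = True.
  then (NOT g OR NOT r) forces r = False.
Set p = True.
Set d = True.
  then (a OR NOT d OR r) forces a = True.
  then (NOT a OR NOT d OR NOT g OR v) forces v = True.
Set e = False.
All clauses satisfied.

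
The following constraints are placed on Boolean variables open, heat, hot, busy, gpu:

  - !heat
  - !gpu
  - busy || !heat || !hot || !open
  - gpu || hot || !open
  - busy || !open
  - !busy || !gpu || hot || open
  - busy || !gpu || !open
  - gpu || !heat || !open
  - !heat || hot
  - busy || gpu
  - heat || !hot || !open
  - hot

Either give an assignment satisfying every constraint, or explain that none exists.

open = False, heat = False, hot = True, busy = True, gpu = False

Unit clause (!heat) forces heat = False.
Unit clause (!gpu) forces gpu = False.
In (busy || gpu) only busy is left, so busy = True.
Unit clause (hot) forces hot = True.
In (heat || !hot || !open) only !open is left, so open = False.
All clauses satisfied.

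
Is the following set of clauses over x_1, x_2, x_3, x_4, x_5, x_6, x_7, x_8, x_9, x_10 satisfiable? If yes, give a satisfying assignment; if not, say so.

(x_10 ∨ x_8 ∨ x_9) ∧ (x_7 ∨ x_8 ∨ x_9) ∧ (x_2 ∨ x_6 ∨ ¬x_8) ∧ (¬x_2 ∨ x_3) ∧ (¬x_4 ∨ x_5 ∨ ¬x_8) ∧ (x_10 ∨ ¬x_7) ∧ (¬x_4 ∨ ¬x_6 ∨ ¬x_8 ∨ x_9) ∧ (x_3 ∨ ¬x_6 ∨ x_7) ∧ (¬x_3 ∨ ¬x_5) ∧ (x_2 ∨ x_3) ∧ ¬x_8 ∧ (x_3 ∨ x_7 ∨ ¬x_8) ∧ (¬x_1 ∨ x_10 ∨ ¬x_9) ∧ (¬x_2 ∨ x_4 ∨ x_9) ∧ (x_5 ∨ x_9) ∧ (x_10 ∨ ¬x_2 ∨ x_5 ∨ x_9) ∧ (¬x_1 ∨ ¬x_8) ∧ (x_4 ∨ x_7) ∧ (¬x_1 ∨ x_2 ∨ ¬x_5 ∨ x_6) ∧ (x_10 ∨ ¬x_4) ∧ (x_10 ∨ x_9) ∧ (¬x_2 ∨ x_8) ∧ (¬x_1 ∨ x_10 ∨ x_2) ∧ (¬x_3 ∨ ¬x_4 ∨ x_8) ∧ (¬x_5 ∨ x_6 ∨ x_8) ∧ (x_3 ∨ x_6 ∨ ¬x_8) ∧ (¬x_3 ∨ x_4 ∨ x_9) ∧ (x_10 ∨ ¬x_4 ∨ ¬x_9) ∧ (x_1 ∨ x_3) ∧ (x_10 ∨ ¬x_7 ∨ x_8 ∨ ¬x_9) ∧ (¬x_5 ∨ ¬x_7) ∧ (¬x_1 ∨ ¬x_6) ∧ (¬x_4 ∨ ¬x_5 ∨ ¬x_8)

x_1=F; x_2=F; x_3=T; x_4=F; x_5=F; x_6=F; x_7=T; x_8=F; x_9=T; x_10=T

Unit clause (¬x_8) forces x_8 = False.
In (¬x_2 ∨ x_8) only ¬x_2 is left, so x_2 = False.
In (x_2 ∨ x_3) only x_3 is left, so x_3 = True.
In (¬x_3 ∨ ¬x_4 ∨ x_8) only ¬x_4 is left, so x_4 = False.
In (¬x_3 ∨ x_4 ∨ x_9) only x_9 is left, so x_9 = True.
In (¬x_3 ∨ ¬x_5) only ¬x_5 is left, so x_5 = False.
In (x_4 ∨ x_7) only x_7 is left, so x_7 = True.
In (x_10 ∨ ¬x_7 ∨ x_8 ∨ ¬x_9) only x_10 is left, so x_10 = True.
Set x_1 = False.
Set x_6 = False.
All clauses satisfied.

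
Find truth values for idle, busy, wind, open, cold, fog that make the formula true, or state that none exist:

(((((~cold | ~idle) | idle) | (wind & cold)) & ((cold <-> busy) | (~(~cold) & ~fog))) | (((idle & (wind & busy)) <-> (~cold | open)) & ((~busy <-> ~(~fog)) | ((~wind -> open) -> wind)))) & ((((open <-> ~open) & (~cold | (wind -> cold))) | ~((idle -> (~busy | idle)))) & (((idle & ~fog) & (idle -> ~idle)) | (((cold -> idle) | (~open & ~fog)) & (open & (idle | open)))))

UNSATISFIABLE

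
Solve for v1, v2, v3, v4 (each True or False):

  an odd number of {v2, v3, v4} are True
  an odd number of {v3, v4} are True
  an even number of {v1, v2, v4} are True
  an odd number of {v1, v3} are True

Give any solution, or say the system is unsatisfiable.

v1 = False, v2 = False, v3 = True, v4 = False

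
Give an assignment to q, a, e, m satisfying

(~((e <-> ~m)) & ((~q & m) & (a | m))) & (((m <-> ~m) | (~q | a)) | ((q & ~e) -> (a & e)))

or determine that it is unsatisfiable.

q = False; a = True; e = True; m = True

  ~((e <-> ~m)) & ((~q & m) & (a | m)) = True
    ~((e <-> ~m)) = True
      e <-> ~m = False
        ~m = False
    (~q & m) & (a | m) = True
      ~q & m = True
        ~q = True
      a | m = True
  ((m <-> ~m) | (~q | a)) | ((q & ~e) -> (a & e)) = True
    (m <-> ~m) | (~q | a) = True
      m <-> ~m = False
        ~m = False
      ~q | a = True
        ~q = True
    (q & ~e) -> (a & e) = True
      q & ~e = False
        ~e = False
      a & e = True
Both conjuncts True, so the formula holds.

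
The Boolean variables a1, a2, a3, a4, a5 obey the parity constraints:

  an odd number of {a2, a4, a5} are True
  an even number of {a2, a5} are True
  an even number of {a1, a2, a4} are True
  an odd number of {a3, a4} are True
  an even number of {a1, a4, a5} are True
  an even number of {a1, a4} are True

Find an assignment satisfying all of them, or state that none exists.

a1 = True; a2 = False; a3 = False; a4 = True; a5 = False

{a2, a4, a5}: 1 true → odd ✓
{a2, a5}: 0 true → even ✓
{a1, a2, a4}: 2 true → even ✓
{a3, a4}: 1 true → odd ✓
{a1, a4, a5}: 2 true → even ✓
{a1, a4}: 2 true → even ✓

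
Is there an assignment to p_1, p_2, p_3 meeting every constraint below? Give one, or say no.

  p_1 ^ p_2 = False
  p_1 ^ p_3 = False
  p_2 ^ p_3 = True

No satisfying assignment exists.

Adding constraints 1, 2, 3 mod 2: every variable appears an even number of times on the left, so the left side is 0.
But the right sides sum to 1 (mod 2). 0 ≠ 1 — the system is inconsistent.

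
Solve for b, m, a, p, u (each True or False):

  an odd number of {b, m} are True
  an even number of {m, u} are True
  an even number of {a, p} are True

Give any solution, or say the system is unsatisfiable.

b=T, m=F, a=T, p=T, u=F

{b, m}: 1 true → odd ✓
{m, u}: 0 true → even ✓
{a, p}: 2 true → even ✓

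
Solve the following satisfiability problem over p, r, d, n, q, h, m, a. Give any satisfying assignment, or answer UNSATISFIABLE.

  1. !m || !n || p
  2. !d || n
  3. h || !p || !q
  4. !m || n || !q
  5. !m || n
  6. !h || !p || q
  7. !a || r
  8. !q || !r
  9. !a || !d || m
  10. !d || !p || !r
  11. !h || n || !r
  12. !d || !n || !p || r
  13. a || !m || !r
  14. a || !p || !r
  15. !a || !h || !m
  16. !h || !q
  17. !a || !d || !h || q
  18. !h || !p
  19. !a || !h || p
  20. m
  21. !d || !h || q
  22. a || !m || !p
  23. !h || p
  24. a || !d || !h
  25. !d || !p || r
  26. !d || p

Unit clause (m) forces m = True.
In (!m || n) only n is left, so n = True.
In (!m || !n || p) only p is left, so p = True.
In (!h || !p) only !h is left, so h = False.
In (a || !m || !p) only a is left, so a = True.
In (h || !p || !q) only !q is left, so q = False.
In (!a || r) only r is left, so r = True.
In (!d || !p || !r) only !d is left, so d = False.
All clauses satisfied.

p=T, r=T, d=F, n=T, q=F, h=F, m=T, a=T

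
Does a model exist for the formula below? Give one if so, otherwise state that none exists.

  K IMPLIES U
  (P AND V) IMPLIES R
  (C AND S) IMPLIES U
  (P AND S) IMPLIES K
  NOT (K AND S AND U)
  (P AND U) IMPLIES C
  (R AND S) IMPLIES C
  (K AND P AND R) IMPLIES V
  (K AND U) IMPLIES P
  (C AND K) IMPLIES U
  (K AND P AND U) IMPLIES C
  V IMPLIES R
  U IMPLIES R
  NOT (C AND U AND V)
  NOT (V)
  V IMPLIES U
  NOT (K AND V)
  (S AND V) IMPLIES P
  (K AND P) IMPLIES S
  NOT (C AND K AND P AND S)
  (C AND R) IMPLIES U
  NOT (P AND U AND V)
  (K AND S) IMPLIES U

Unit clause (NOT V) forces V = False.
Set S = False.
Set R = True.
Set K = False.
Set C = True.
  then (NOT C OR NOT R OR U) forces U = True.
Set P = False.
All clauses satisfied.

S=F, R=T, K=F, C=T, V=F, P=F, U=T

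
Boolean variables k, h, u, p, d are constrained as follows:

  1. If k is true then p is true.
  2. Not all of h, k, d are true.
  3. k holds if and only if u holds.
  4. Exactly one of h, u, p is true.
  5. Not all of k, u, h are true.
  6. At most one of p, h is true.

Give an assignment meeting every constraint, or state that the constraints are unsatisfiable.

k = False, h = True, u = False, p = False, d = True

  (1) k=F ⇒ p: vacuous ✓
  (2) {h, k, d}: 2/3 true — not all ✓
  (3) k=F, u=F — same ✓
  (4) {h, u, p}: 1 true — exactly one ✓
  (5) {k, u, h}: 1/3 true — not all ✓
  (6) {p, h}: 1 true — at most one ✓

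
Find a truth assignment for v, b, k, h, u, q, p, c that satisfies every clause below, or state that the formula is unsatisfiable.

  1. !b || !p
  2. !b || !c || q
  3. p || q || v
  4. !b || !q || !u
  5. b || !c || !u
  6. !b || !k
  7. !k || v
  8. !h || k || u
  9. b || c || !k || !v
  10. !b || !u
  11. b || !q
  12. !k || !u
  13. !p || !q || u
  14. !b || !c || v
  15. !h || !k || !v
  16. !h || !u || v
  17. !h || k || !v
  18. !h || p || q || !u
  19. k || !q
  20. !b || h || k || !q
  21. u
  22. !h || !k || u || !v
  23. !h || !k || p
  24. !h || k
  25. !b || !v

Unit clause (u) forces u = True.
In (!b || !u) only !b is left, so b = False.
In (b || !q) only !q is left, so q = False.
In (!k || !u) only !k is left, so k = False.
In (!h || k) only !h is left, so h = False.
In (b || !c || !u) only !c is left, so c = False.
Set v = False.
  then (p || q || v) forces p = True.
All clauses satisfied.

v: False, b: False, k: False, h: False, u: True, q: False, p: True, c: False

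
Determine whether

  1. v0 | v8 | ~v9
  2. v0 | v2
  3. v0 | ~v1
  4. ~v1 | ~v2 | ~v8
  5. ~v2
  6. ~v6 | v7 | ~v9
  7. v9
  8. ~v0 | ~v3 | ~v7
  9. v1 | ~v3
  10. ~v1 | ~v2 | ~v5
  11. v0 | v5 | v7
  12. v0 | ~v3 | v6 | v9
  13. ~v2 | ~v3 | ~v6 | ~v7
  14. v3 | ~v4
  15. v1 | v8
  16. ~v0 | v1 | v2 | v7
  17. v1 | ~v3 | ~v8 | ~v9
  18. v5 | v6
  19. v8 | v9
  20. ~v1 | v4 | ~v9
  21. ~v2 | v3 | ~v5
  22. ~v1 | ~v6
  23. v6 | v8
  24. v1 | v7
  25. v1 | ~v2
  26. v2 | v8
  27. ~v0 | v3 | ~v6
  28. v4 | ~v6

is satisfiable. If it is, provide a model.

v0 = True, v1 = False, v2 = False, v3 = False, v4 = False, v5 = True, v6 = False, v7 = True, v8 = True, v9 = True

Unit clause (~v2) forces v2 = False.
Unit clause (v9) forces v9 = True.
In (v2 | v8) only v8 is left, so v8 = True.
In (v0 | v2) only v0 is left, so v0 = True.
Set v1 = False.
  then (v1 | ~v3) forces v3 = False.
  then (v3 | ~v4) forces v4 = False.
  then (~v0 | v1 | v2 | v7) forces v7 = True.
  then (~v0 | v3 | ~v6) forces v6 = False.
  then (v5 | v6) forces v5 = True.
All clauses satisfied.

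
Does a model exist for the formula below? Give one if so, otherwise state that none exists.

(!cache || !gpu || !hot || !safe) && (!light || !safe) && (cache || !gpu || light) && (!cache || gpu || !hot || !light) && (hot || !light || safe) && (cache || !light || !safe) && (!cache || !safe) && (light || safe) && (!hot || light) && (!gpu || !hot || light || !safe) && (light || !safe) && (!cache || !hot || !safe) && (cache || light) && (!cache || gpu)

Set cache = False.
  then (cache || light) forces light = True.
  then (!light || !safe) forces safe = False.
  then (hot || !light || safe) forces hot = True.
Set gpu = False.
All clauses satisfied.

cache: False, hot: True, light: True, safe: False, gpu: False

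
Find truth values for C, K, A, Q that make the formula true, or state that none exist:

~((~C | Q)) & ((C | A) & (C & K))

C: True, K: True, A: False, Q: False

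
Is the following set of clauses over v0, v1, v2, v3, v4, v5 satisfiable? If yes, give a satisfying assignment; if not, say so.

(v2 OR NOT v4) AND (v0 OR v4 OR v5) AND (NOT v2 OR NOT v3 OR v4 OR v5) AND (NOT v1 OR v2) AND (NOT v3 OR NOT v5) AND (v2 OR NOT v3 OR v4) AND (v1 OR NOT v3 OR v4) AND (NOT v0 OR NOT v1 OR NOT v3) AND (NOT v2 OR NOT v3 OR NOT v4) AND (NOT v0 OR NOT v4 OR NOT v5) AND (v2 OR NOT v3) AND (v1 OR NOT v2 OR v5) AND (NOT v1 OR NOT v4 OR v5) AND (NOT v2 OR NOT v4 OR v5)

v0 = False, v1 = False, v2 = True, v3 = False, v4 = False, v5 = True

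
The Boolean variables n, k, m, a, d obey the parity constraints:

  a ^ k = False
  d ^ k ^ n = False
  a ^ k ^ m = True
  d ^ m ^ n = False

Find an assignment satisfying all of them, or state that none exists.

n=F; k=T; m=T; a=T; d=T

a ^ k = T ^ T = False ✓
d ^ k ^ n = T ^ T ^ F = False ✓
a ^ k ^ m = T ^ T ^ T = True ✓
d ^ m ^ n = T ^ T ^ F = False ✓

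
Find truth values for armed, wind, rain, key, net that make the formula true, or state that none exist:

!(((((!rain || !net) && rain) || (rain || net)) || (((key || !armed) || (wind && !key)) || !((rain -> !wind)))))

armed: True; wind: False; rain: False; key: False; net: False

  !(((((!rain || !net) && rain) || (rain || net)) || (((key || !armed) || (wind && !key)) || !((rain -> !wind))))) = True
    (((!rain || !net) && rain) || (rain || net)) || (((key || !armed) || (wind && !key)) || !((rain -> !wind))) = False
      ((!rain || !net) && rain) || (rain || net) = False
        (!rain || !net) && rain = False
          !rain || !net = True
            !rain = True
            !net = True
        rain || net = False
      ((key || !armed) || (wind && !key)) || !((rain -> !wind)) = False
        (key || !armed) || (wind && !key) = False
          key || !armed = False
            !armed = False
          wind && !key = False
            !key = True
        !((rain -> !wind)) = False
          rain -> !wind = True
            !wind = True
The formula evaluates to True.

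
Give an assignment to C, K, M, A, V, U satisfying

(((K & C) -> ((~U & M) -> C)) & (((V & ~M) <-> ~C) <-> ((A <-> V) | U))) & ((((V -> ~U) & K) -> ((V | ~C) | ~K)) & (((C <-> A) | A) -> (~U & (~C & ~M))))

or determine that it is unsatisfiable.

C: True, K: True, M: False, A: False, V: True, U: False

  ((K & C) -> ((~U & M) -> C)) & (((V & ~M) <-> ~C) <-> ((A <-> V) | U)) = True
    (K & C) -> ((~U & M) -> C) = True
      K & C = True
      (~U & M) -> C = True
        ~U & M = False
          ~U = True
    ((V & ~M) <-> ~C) <-> ((A <-> V) | U) = True
      (V & ~M) <-> ~C = False
        V & ~M = True
          ~M = True
        ~C = False
      (A <-> V) | U = False
        A <-> V = False
  (((V -> ~U) & K) -> ((V | ~C) | ~K)) & (((C <-> A) | A) -> (~U & (~C & ~M))) = True
    ((V -> ~U) & K) -> ((V | ~C) | ~K) = True
      (V -> ~U) & K = True
        V -> ~U = True
          ~U = True
      (V | ~C) | ~K = True
        V | ~C = True
          ~C = False
        ~K = False
    ((C <-> A) | A) -> (~U & (~C & ~M)) = True
      (C <-> A) | A = False
        C <-> A = False
      ~U & (~C & ~M) = False
        ~U = True
        ~C & ~M = False
          ~C = False
          ~M = True
Both conjuncts True, so the formula holds.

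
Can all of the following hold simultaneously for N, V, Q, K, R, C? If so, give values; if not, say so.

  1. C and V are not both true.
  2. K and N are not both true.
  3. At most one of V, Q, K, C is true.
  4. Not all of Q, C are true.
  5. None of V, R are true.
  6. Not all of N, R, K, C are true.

N = True; V = False; Q = False; K = False; R = False; C = False

  (1) C=F, V=F — not both ✓
  (2) K=F, N=T — not both ✓
  (3) {V, Q, K, C}: 0 true — at most one ✓
  (4) {Q, C}: 0/2 true — not all ✓
  (5) {V, R}: 0 true — none ✓
  (6) {N, R, K, C}: 1/4 true — not all ✓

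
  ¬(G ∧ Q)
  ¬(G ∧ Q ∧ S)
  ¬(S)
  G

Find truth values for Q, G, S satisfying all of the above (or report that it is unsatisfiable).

Q=F; G=T; S=F

Unit clause (G) forces G = True.
Unit clause (¬S) forces S = False.
In (¬G ∨ ¬Q) only ¬Q is left, so Q = False.
Check each clause:
  (G): G holds.
  (¬S): ¬S holds.
  (¬G ∨ ¬Q ∨ ¬S): ¬Q holds.
  (¬G ∨ ¬Q): ¬Q holds.
All clauses satisfied.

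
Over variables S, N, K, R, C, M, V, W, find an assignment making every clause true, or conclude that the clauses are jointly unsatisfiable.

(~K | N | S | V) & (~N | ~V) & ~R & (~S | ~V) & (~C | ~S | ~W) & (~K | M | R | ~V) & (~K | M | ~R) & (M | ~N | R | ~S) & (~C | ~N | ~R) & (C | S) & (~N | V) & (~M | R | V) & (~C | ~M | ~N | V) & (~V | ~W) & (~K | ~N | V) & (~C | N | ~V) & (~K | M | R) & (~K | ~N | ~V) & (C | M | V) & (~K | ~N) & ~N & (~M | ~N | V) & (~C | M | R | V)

Case C = True:
  (~R) forces R = False.
  (~N) forces N = False.
  (~C | N | ~V) forces V = False.
  (~M | R | V) forces M = False.
  Clause (~C | M | R | V) is falsified — contradiction.
Case C = False:
  (~R) forces R = False.
  (C | S) forces S = True.
  (~S | ~V) forces V = False.
  (~N | V) forces N = False.
  (~M | R | V) forces M = False.
  Clause (C | M | V) is falsified — contradiction.
Both cases fail, so the formula is unsatisfiable.

No satisfying assignment exists.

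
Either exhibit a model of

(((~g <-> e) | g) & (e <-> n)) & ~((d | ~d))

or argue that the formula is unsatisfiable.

The conjunct ~((d | ~d)) is unsatisfiable on its own:
  d=F: evaluates to False.
  d=T: evaluates to False.
So the whole conjunction is unsatisfiable.

The formula is unsatisfiable.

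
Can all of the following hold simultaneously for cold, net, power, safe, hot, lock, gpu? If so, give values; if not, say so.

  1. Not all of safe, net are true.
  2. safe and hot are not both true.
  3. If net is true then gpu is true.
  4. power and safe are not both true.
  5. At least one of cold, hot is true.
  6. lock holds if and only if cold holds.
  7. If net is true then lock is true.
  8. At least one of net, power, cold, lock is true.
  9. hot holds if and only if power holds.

cold=T, net=F, power=F, safe=T, hot=F, lock=T, gpu=T

  (1) {safe, net}: 1/2 true — not all ✓
  (2) safe=T, hot=F — not both ✓
  (3) net=F ⇒ gpu: vacuous ✓
  (4) power=F, safe=T — not both ✓
  (5) {cold, hot}: 1 true — at least one ✓
  (6) lock=T, cold=T — same ✓
  (7) net=F ⇒ lock: vacuous ✓
  (8) {net, power, cold, lock}: 2 true — at least one ✓
  (9) hot=F, power=F — same ✓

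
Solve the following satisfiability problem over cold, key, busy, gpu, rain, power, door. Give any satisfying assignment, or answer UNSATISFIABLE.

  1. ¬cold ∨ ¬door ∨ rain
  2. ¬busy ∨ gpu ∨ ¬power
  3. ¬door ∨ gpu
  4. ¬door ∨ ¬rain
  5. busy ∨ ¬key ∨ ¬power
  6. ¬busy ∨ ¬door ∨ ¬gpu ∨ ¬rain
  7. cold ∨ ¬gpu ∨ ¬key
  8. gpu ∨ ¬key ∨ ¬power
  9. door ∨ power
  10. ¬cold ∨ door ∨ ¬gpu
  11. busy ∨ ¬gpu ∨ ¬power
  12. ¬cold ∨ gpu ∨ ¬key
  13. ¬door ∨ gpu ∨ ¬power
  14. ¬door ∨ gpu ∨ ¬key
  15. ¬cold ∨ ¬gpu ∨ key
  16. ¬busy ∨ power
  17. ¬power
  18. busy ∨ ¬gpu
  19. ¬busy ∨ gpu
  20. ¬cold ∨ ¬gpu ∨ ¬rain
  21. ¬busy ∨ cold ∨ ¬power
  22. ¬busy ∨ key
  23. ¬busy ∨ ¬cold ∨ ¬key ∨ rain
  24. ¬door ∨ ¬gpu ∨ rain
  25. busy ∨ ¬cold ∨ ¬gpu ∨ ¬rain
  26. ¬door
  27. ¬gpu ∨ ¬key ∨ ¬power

The formula is unsatisfiable.

Case power = True:
  Clause (¬power) is falsified — contradiction.
Case power = False:
  (door ∨ power) forces door = True.
  Clause (¬door) is falsified — contradiction.
Both cases fail, so the formula is unsatisfiable.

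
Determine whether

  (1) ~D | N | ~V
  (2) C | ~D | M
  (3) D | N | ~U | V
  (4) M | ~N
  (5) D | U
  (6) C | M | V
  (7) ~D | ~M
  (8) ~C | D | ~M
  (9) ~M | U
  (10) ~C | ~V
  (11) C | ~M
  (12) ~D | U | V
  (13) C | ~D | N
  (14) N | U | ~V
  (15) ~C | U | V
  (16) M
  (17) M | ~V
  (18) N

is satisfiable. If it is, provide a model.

Unsatisfiable

Case M = True:
  (~D | ~M) forces D = False.
  (D | U) forces U = True.
  (~C | D | ~M) forces C = False.
  Clause (C | ~M) is falsified — contradiction.
Case M = False:
  Clause (M) is falsified — contradiction.
Both cases fail, so the formula is unsatisfiable.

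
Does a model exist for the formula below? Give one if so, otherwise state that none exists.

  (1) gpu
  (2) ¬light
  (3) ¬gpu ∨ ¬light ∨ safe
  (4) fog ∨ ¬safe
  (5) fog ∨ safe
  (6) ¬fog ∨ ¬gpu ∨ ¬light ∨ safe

Unit clause (gpu) forces gpu = True.
Unit clause (¬light) forces light = False.
Try fog = False:
  (fog ∨ ¬safe) forces safe = False.
  clause (fog ∨ safe) is falsified — backtrack.
So fog = True.
Set safe = False.
Check each clause:
  (gpu): gpu holds.
  (¬light): ¬light holds.
  (¬gpu ∨ ¬light ∨ safe): ¬light holds.
  (fog ∨ ¬safe): fog holds.
  (fog ∨ safe): fog holds.
  (¬fog ∨ ¬gpu ∨ ¬light ∨ safe): ¬light holds.
All clauses satisfied.

fog=T; light=F; safe=F; gpu=T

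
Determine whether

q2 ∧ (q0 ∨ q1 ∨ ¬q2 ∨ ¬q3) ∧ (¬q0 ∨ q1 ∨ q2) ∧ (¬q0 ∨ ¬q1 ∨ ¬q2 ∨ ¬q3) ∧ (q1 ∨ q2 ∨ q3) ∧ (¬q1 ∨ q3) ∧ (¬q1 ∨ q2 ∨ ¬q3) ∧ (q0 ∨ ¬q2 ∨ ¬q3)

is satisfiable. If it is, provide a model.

q0: False; q1: False; q2: True; q3: False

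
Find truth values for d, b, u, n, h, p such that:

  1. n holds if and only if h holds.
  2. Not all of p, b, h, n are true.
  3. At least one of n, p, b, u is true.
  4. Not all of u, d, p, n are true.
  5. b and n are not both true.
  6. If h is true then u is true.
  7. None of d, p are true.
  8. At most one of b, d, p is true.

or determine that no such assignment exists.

d = False, b = False, u = True, n = True, h = True, p = False

  (1) n=T, h=T — same ✓
  (2) {p, b, h, n}: 2/4 true — not all ✓
  (3) {n, p, b, u}: 2 true — at least one ✓
  (4) {u, d, p, n}: 2/4 true — not all ✓
  (5) b=F, n=T — not both ✓
  (6) h=T ⇒ u: T ✓
  (7) {d, p}: 0 true — none ✓
  (8) {b, d, p}: 0 true — at most one ✓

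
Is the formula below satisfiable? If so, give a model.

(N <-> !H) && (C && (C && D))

H = True, D = True, C = True, N = False

  N <-> !H = True
    !H = False
  C && (C && D) = True
    C && D = True
Both conjuncts True, so the formula holds.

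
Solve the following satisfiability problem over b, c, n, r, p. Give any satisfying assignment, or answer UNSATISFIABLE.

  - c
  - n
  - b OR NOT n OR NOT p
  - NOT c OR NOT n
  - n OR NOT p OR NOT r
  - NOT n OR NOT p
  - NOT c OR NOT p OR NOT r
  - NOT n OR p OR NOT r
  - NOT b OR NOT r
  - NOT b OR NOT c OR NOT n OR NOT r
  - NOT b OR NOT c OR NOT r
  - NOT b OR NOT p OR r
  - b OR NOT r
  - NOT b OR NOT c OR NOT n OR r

Case c = True:
  (n) forces n = True.
  Clause (NOT c OR NOT n) is falsified — contradiction.
Case c = False:
  Clause (c) is falsified — contradiction.
Both cases fail, so the formula is unsatisfiable.

Unsatisfiable — no assignment works.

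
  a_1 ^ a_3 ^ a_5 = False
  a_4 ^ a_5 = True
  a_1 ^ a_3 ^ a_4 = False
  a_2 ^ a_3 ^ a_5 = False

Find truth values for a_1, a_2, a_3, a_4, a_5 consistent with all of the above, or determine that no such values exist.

Adding constraints 1, 2, 3 mod 2: every variable appears an even number of times on the left, so the left side is 0.
But the right sides sum to 1 (mod 2). 0 ≠ 1 — the system is inconsistent.

The formula is unsatisfiable.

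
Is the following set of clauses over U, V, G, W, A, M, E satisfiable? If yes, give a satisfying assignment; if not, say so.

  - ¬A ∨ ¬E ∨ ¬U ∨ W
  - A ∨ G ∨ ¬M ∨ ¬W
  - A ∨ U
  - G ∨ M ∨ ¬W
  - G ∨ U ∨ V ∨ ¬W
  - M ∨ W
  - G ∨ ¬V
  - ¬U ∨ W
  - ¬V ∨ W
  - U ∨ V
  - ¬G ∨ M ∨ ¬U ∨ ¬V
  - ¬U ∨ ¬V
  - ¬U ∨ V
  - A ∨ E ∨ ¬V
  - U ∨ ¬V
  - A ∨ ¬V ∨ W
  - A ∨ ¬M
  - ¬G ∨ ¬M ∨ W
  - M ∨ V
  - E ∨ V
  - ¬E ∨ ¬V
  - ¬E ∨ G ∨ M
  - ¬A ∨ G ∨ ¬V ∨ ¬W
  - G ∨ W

The formula is unsatisfiable.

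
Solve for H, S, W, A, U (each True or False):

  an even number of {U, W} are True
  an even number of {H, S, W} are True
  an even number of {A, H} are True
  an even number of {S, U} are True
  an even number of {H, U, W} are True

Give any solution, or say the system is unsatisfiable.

H=F; S=T; W=T; A=F; U=T

{U, W}: 2 true → even ✓
{H, S, W}: 2 true → even ✓
{A, H}: 0 true → even ✓
{S, U}: 2 true → even ✓
{H, U, W}: 2 true → even ✓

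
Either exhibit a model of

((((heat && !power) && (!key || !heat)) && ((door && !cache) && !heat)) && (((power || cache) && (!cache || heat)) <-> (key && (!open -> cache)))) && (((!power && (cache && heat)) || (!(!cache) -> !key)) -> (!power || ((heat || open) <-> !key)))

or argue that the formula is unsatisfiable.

Case heat = True: the conjunct !heat is False.
Case heat = False: the conjunct heat is False.
Both cases fail — unsatisfiable.

The formula is unsatisfiable.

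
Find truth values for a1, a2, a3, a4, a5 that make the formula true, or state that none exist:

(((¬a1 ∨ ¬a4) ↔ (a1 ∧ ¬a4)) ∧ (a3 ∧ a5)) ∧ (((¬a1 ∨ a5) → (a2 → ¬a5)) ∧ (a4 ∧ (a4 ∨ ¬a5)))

a1=T, a2=F, a3=T, a4=T, a5=T

  ((¬a1 ∨ ¬a4) ↔ (a1 ∧ ¬a4)) ∧ (a3 ∧ a5) = True
    (¬a1 ∨ ¬a4) ↔ (a1 ∧ ¬a4) = True
      ¬a1 ∨ ¬a4 = False
        ¬a1 = False
        ¬a4 = False
      a1 ∧ ¬a4 = False
        ¬a4 = False
    a3 ∧ a5 = True
  ((¬a1 ∨ a5) → (a2 → ¬a5)) ∧ (a4 ∧ (a4 ∨ ¬a5)) = True
    (¬a1 ∨ a5) → (a2 → ¬a5) = True
      ¬a1 ∨ a5 = True
        ¬a1 = False
      a2 → ¬a5 = True
        ¬a5 = False
    a4 ∧ (a4 ∨ ¬a5) = True
      a4 ∨ ¬a5 = True
        ¬a5 = False
Both conjuncts True, so the formula holds.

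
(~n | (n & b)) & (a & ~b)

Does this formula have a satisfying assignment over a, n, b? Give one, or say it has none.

a=T, n=F, b=F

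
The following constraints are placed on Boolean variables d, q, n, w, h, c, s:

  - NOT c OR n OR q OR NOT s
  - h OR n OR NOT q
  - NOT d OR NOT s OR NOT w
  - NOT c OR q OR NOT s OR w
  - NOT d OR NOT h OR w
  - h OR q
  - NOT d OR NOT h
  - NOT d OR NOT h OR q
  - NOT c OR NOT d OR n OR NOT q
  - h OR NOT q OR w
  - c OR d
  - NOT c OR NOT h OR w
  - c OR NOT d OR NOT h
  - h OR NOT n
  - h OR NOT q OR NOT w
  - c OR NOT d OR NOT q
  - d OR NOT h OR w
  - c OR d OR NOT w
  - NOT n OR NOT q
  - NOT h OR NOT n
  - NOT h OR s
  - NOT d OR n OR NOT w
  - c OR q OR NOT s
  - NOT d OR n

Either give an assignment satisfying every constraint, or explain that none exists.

d: False; q: True; n: False; w: True; h: True; c: True; s: True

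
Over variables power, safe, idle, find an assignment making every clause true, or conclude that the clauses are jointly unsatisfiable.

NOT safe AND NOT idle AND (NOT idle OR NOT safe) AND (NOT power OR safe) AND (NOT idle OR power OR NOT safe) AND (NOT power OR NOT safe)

power = False, safe = False, idle = False

Unit clause (NOT safe) forces safe = False.
Unit clause (NOT idle) forces idle = False.
In (NOT power OR safe) only NOT power is left, so power = False.
Check each clause:
  (NOT safe): NOT safe holds.
  (NOT idle): NOT idle holds.
  (NOT idle OR NOT safe): NOT idle holds.
  (NOT power OR safe): NOT power holds.
  (NOT idle OR power OR NOT safe): NOT idle holds.
  (NOT power OR NOT safe): NOT power holds.
All clauses satisfied.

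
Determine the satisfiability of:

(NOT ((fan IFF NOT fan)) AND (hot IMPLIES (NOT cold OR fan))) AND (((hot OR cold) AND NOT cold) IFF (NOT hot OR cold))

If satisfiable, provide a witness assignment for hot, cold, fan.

UNSATISFIABLE

The conjunct ((hot OR cold) AND NOT cold) IFF (NOT hot OR cold) is unsatisfiable on its own:
  hot=F, cold=F: evaluates to False.
  hot=F, cold=T: evaluates to False.
  hot=T, cold=F: evaluates to False.
  hot=T, cold=T: evaluates to False.
So the whole conjunction is unsatisfiable.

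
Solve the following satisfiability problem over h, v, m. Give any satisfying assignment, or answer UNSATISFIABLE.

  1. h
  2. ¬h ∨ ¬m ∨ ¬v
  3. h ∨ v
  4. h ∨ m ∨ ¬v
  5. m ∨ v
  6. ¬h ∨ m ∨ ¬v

h = True; v = False; m = True

Unit clause (h) forces h = True.
Try v = True:
  (¬h ∨ ¬m ∨ ¬v) forces m = False.
  clause (¬h ∨ m ∨ ¬v) is falsified — backtrack.
So v = False.
  then (m ∨ v) forces m = True.
Check each clause:
  (h): h holds.
  (¬h ∨ ¬m ∨ ¬v): ¬v holds.
  (h ∨ v): h holds.
  (h ∨ m ∨ ¬v): h holds.
  (m ∨ v): m holds.
  (¬h ∨ m ∨ ¬v): m holds.
All clauses satisfied.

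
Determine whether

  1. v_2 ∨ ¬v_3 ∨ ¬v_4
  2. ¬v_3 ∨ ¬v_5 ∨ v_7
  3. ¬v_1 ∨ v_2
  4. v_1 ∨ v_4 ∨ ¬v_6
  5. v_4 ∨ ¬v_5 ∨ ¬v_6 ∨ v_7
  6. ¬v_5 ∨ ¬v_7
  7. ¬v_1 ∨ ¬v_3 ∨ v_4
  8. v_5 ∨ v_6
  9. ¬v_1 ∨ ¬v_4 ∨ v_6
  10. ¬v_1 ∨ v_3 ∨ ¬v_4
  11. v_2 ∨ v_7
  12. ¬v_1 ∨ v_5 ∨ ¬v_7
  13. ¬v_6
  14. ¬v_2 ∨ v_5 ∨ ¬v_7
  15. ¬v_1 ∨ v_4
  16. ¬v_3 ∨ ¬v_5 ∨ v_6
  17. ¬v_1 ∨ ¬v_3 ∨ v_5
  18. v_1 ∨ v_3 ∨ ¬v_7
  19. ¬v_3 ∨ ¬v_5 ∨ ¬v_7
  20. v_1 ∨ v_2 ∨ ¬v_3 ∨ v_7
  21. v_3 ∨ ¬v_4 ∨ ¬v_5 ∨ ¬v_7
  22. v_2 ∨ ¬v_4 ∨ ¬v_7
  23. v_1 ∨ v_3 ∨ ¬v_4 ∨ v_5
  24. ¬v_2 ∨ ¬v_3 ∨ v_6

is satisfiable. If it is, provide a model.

Unit clause (¬v_6) forces v_6 = False.
In (v_5 ∨ v_6) only v_5 is left, so v_5 = True.
In (¬v_3 ∨ ¬v_5 ∨ v_6) only ¬v_3 is left, so v_3 = False.
In (¬v_5 ∨ ¬v_7) only ¬v_7 is left, so v_7 = False.
In (v_2 ∨ v_7) only v_2 is left, so v_2 = True.
Try v_1 = True:
  (¬v_1 ∨ ¬v_4 ∨ v_6) forces v_4 = False.
  clause (¬v_1 ∨ v_4) is falsified — backtrack.
So v_1 = False.
Set v_4 = True.
All clauses satisfied.

v_1 = False; v_2 = True; v_3 = False; v_4 = True; v_5 = True; v_6 = False; v_7 = False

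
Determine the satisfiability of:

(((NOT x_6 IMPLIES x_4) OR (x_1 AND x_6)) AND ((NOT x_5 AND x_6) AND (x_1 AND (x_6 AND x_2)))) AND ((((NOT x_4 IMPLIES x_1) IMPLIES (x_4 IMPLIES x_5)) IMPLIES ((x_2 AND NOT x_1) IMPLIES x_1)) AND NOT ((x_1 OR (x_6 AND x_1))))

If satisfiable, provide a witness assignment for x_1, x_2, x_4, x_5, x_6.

Case x_1 = True: the conjunct NOT ((x_1 OR (x_6 AND x_1))) becomes NOT ((True OR x_6)) = False.
Case x_1 = False: the conjunct x_1 is False.
Both cases fail — unsatisfiable.

No satisfying assignment exists.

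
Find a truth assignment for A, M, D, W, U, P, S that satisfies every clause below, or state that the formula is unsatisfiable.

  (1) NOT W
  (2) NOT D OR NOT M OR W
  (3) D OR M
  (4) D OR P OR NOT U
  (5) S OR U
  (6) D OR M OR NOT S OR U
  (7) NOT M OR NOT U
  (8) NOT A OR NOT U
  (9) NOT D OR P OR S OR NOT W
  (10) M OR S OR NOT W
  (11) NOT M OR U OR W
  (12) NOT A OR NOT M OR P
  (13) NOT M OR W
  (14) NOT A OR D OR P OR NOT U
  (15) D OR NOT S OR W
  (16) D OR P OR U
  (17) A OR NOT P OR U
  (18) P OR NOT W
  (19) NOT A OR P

Unit clause (NOT W) forces W = False.
In (NOT M OR W) only NOT M is left, so M = False.
In (D OR M) only D is left, so D = True.
Set A = True.
  then (NOT A OR NOT U) forces U = False.
  then (NOT A OR P) forces P = True.
  then (S OR U) forces S = True.
All clauses satisfied.

A = True; M = False; D = True; W = False; U = False; P = True; S = True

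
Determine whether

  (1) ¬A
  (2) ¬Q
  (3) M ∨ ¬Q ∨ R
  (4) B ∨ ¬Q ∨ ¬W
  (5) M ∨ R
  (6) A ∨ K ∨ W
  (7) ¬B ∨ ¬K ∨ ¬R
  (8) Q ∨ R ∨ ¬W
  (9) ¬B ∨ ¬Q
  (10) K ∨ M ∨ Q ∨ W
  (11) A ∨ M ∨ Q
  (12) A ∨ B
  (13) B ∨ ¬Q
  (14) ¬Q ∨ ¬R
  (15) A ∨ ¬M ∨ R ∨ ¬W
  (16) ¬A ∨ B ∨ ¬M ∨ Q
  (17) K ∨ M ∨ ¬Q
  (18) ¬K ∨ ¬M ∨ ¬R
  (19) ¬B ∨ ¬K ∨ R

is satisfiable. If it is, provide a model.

Unit clause (¬A) forces A = False.
Unit clause (¬Q) forces Q = False.
In (A ∨ M ∨ Q) only M is left, so M = True.
In (A ∨ B) only B is left, so B = True.
Try W = False:
  (A ∨ K ∨ W) forces K = True.
  (¬B ∨ ¬K ∨ ¬R) forces R = False.
  clause (¬B ∨ ¬K ∨ R) is falsified — backtrack.
So W = True.
  then (Q ∨ R ∨ ¬W) forces R = True.
  then (¬K ∨ ¬M ∨ ¬R) forces K = False.
All clauses satisfied.

A: False; M: True; Q: False; W: True; R: True; B: True; K: False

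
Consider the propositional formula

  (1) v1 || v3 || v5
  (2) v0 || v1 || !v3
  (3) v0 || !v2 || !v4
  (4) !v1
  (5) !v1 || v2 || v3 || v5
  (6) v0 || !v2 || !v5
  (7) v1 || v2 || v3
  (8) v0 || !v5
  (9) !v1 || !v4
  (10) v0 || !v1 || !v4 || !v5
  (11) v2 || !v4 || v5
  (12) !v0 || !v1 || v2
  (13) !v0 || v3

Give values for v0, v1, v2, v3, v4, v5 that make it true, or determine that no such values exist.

v0=T, v1=F, v2=T, v3=T, v4=F, v5=T

Unit clause (!v1) forces v1 = False.
Try v0 = False:
  (v0 || v1 || !v3) forces v3 = False.
  (v1 || v3 || v5) forces v5 = True.
  clause (v0 || !v5) is falsified — backtrack.
So v0 = True.
  then (!v0 || v3) forces v3 = True.
Set v2 = True.
Set v4 = False.
Set v5 = True.
All clauses satisfied.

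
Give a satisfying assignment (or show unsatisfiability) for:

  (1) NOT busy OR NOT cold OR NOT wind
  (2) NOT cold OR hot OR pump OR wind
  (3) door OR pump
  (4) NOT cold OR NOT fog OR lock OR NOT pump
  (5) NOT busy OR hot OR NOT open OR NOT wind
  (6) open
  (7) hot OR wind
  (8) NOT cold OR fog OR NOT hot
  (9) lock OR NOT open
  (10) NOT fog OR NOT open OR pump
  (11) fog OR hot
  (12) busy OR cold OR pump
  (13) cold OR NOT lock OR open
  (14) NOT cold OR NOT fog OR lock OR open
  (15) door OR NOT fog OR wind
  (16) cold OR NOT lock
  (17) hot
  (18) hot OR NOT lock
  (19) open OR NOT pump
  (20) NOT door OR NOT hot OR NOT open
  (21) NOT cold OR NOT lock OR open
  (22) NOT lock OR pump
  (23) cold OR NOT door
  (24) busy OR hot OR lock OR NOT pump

hot: True, busy: False, lock: True, cold: True, fog: True, pump: True, wind: True, open: True, door: False

Unit clause (open) forces open = True.
In (lock OR NOT open) only lock is left, so lock = True.
In (cold OR NOT lock) only cold is left, so cold = True.
Unit clause (hot) forces hot = True.
In (NOT door OR NOT hot OR NOT open) only NOT door is left, so door = False.
In (NOT lock OR pump) only pump is left, so pump = True.
In (NOT cold OR fog OR NOT hot) only fog is left, so fog = True.
In (door OR NOT fog OR wind) only wind is left, so wind = True.
In (NOT busy OR NOT cold OR NOT wind) only NOT busy is left, so busy = False.
All clauses satisfied.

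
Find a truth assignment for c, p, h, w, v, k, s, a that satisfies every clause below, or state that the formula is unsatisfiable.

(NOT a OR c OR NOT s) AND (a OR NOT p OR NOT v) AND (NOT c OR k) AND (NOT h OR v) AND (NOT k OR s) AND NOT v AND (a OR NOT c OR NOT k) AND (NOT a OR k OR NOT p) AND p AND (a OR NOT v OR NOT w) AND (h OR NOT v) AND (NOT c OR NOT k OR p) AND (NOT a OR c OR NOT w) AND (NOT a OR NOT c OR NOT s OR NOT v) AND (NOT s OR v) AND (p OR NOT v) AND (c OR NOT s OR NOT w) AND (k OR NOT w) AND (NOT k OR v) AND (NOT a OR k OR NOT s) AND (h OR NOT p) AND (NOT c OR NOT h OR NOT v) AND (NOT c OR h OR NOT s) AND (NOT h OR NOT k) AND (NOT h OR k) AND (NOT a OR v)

UNSATISFIABLE

Case p = True:
  (NOT v) forces v = False.
  (NOT h OR v) forces h = False.
  Clause (h OR NOT p) is falsified — contradiction.
Case p = False:
  Clause (p) is falsified — contradiction.
Both cases fail, so the formula is unsatisfiable.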